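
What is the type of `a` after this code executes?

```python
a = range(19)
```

range() returns a range object

range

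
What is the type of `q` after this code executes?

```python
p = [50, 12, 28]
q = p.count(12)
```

list.count() returns int

int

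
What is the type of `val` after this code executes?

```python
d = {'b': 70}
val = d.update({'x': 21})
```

dict.update() returns None

NoneType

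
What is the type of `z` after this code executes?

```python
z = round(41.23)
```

round() with no ndigits arg returns int

int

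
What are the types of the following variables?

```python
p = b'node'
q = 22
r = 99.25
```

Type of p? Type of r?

p is bytes; r is float

bytes, float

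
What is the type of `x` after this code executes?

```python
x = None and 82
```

'and' returns first falsy value (None)

NoneType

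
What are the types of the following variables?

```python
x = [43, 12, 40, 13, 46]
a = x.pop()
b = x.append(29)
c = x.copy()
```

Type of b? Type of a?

list.append() returns None; list.pop() returns the element (int)

NoneType, int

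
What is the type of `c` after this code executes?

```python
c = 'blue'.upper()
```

str.upper() returns str

str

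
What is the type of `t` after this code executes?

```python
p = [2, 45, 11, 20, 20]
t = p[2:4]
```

Slicing a list always returns a list

list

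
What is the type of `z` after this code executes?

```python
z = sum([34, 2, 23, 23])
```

sum() of ints returns int

int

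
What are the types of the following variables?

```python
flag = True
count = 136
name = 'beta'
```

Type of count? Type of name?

count is int; name is str

int, str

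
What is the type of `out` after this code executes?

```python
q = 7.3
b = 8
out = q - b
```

float - int returns float (7.3 - 8 = -0.7)

float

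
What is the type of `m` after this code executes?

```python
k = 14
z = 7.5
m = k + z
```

int + float returns float (14 + 7.5 = 21.5)

float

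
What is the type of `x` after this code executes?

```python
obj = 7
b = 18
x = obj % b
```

int % int returns int (7 % 18 = 7)

int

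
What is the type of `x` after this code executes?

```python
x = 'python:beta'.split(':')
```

str.split() returns list

list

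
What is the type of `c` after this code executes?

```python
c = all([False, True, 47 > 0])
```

all() returns bool

bool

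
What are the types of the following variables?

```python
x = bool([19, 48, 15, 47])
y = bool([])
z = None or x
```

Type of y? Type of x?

bool() returns bool; bool() returns bool

bool, bool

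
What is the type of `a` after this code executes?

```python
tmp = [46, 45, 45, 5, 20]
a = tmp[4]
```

Indexing a list of ints returns int (tmp[4] = 20)

int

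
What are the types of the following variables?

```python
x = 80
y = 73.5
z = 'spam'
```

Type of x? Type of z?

x is int; z is str

int, str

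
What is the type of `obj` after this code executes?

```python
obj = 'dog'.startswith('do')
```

str.startswith() returns bool

bool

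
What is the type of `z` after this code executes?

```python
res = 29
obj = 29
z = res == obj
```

Equality comparison returns bool

bool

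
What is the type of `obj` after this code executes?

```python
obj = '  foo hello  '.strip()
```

str.strip() returns str

str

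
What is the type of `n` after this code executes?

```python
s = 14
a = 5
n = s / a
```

int / int always returns float in Python 3 (14 / 5 = 2.8)

float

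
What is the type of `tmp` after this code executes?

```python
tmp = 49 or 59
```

'or' returns the first truthy value (49, which is int)

int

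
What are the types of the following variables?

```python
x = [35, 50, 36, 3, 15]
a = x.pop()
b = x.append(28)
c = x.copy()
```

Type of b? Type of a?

list.append() returns None; list.pop() returns the element (int)

NoneType, int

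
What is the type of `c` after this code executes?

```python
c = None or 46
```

'or' with None returns the other value (46, int)

int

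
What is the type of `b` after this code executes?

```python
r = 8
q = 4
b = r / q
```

int / int always returns float in Python 3 (8 / 4 = 2)

float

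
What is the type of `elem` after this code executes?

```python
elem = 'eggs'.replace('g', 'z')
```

str.replace() returns str

str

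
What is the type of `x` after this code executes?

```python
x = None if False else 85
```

Ternary: condition is False, else branch (85) taken → int

int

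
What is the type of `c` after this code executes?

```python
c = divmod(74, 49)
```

divmod() returns a tuple (quotient, remainder)

tuple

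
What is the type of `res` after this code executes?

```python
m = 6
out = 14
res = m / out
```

int / int always returns float in Python 3 (6 / 14 = 0.428571)

float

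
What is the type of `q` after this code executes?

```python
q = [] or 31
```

'or' returns first truthy value (31, which is int)

int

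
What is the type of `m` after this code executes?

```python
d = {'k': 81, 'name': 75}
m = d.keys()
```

.keys() returns a dict_keys view object

dict_keys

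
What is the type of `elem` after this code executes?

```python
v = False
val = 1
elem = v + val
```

bool + int returns int (False is 0, so 0 + 1 = 1)

int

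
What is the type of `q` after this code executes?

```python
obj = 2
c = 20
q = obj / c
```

int / int always returns float in Python 3 (2 / 20 = 0.1)

float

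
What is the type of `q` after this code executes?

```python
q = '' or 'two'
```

'or' returns first truthy value ('two', which is str)

str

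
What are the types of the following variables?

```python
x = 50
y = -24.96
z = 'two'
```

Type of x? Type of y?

x is int; y is float

int, float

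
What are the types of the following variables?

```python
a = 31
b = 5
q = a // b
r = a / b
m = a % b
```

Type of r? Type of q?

int / int returns float; int // int returns int

float, int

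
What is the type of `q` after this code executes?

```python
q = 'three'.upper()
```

str.upper() returns str

str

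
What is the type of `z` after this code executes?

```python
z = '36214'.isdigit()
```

str.isdigit() returns bool

bool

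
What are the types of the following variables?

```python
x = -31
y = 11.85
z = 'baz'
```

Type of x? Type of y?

x is int; y is float

int, float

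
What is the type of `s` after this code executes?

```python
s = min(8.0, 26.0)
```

min() of floats returns float

float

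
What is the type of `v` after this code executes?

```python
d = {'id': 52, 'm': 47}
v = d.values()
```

.values() returns a dict_values view object

dict_values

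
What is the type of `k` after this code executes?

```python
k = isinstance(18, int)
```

isinstance() returns bool

bool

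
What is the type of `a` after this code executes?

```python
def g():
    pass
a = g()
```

A function with no return statement returns None

NoneType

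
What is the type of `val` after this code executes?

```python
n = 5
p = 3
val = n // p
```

int // int returns int (5 // 3 = 1)

int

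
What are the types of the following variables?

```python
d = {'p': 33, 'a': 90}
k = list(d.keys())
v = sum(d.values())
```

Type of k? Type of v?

list(...) returns list; sum of int values returns int

list, int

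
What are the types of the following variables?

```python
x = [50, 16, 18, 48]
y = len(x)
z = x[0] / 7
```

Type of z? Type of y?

int / int returns float; len() returns int

float, int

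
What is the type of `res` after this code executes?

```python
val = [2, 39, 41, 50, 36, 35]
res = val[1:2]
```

Slicing a list always returns a list

list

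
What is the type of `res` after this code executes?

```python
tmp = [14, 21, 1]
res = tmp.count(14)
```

list.count() returns int

int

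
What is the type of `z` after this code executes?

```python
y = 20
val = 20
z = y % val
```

int % int returns int (20 % 20 = 0)

int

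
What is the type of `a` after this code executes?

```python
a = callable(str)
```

callable() returns bool

bool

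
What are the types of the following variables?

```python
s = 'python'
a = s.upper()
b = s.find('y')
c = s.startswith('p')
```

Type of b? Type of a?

str.find() returns int; str.upper() returns str

int, str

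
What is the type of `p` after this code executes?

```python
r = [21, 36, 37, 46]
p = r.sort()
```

list.sort() returns None (sorts in place)

NoneType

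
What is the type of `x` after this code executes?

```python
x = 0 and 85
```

'and' returns the first falsy value (0, which is int)

int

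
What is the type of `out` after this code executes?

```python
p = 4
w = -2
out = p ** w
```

int ** negative int returns float

float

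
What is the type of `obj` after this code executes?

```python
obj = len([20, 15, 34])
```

len() always returns int

int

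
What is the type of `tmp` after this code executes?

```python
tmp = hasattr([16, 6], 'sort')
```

hasattr() returns bool

bool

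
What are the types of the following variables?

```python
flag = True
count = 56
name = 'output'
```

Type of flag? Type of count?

flag is bool; count is int

bool, int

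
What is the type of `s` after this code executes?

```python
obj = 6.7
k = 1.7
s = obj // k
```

float // float returns float (floor division preserves float type)

float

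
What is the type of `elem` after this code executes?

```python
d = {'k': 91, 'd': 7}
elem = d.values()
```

.values() returns a dict_values view object

dict_values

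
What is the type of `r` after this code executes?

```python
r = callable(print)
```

callable() returns bool

bool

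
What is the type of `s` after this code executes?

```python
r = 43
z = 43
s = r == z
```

Equality comparison returns bool

bool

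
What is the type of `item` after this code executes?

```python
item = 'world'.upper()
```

str.upper() returns str

str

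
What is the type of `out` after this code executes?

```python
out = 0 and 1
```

'and' returns the first falsy value (0, which is int)

int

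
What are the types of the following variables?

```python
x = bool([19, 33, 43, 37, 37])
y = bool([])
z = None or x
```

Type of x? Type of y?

bool() returns bool; bool() returns bool

bool, bool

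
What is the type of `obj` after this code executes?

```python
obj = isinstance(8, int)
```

isinstance() returns bool

bool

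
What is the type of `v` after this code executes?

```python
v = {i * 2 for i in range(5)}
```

A set comprehension {expr for x in iterable} produces a set

set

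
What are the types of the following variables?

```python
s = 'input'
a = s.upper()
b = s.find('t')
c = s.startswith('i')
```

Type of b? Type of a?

str.find() returns int; str.upper() returns str

int, str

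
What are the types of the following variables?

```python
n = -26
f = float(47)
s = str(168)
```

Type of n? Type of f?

n is int; f is float

int, float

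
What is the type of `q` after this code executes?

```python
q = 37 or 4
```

'or' returns the first truthy value (37, which is int)

int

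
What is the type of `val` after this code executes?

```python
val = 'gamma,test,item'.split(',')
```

str.split() returns list

list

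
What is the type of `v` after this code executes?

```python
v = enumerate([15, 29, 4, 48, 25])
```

enumerate() returns an enumerate iterator object

enumerate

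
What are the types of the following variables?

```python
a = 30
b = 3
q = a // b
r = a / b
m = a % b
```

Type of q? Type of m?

int // int returns int; int % int returns int

int, int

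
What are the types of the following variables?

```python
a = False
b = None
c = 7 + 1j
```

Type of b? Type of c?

b is NoneType; c is complex

NoneType, complex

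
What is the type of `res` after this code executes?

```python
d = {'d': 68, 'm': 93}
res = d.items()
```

dict.items() returns a dict_items view

dict_items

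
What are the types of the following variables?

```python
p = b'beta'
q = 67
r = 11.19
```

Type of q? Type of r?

q is int; r is float

int, float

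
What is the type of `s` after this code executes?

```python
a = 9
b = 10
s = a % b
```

int % int returns int (9 % 10 = 9)

int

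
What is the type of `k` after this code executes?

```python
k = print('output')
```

print() returns None

NoneType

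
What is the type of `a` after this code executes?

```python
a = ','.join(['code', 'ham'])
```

str.join() returns str

str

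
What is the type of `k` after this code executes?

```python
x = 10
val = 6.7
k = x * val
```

int * float returns float (10 * 6.7 = 67.0)

float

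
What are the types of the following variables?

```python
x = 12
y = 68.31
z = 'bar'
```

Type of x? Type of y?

x is int; y is float

int, float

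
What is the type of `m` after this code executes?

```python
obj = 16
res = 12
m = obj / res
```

int / int always returns float in Python 3 (16 / 12 = 1.33333)

float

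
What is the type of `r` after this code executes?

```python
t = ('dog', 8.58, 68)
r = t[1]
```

Index 1 of tuple is 8.58 which is float

float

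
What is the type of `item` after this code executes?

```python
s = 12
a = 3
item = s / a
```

int / int always returns float in Python 3 (12 / 3 = 4)

float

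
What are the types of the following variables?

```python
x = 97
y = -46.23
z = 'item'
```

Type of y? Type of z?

y is float; z is str

float, str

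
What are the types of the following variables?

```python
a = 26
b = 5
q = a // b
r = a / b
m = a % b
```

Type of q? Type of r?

int // int returns int; int / int returns float

int, float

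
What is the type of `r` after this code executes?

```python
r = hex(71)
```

hex() returns str representation

str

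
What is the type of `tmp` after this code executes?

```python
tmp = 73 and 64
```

'and' returns the last value when all truthy (64, which is int)

int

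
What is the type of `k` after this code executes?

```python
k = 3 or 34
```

'or' returns the first truthy value (3, which is int)

int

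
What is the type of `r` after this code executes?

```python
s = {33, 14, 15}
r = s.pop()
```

Popping from a set of ints returns int

int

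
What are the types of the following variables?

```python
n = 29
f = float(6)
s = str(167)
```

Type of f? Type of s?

f is float; s is str

float, str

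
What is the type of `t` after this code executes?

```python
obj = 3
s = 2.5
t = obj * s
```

int * float returns float (3 * 2.5 = 7.5)

float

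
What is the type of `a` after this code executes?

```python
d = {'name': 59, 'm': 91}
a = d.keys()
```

.keys() returns a dict_keys view object

dict_keys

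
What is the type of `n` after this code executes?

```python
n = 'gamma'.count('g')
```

str.count() returns int

int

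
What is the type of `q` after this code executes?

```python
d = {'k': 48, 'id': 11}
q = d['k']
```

Accessing dict[str, int] with key 'k' returns int value 48

int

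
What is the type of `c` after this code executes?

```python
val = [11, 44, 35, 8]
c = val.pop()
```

list.pop() returns the popped element (int here)

int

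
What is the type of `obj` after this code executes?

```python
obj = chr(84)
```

chr() returns str (single character)

str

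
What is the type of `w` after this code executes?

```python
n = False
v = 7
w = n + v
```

bool + int returns int (False is 0, so 0 + 7 = 7)

int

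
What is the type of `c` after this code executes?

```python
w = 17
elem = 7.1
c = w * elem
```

int * float returns float (17 * 7.1 = 120.7)

float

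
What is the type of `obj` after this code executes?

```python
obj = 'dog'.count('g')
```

str.count() returns int

int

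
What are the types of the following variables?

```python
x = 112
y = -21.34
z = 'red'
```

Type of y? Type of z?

y is float; z is str

float, str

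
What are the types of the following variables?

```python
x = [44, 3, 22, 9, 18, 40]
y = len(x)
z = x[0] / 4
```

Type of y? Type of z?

len() returns int; int / int returns float

int, float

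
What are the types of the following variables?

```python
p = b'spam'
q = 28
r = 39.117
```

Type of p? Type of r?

p is bytes; r is float

bytes, float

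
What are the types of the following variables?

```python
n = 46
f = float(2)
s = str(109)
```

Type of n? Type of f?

n is int; f is float

int, float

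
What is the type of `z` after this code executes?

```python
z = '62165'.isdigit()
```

str.isdigit() returns bool

bool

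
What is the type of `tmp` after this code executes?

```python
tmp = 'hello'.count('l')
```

str.count() returns int

int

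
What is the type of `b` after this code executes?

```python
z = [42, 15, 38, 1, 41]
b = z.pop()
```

list.pop() returns the popped element (int here)

int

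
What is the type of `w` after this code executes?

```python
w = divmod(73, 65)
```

divmod() returns a tuple (quotient, remainder)

tuple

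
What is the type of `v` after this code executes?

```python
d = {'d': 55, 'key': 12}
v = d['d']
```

Accessing dict[str, int] with key 'd' returns int value 55

int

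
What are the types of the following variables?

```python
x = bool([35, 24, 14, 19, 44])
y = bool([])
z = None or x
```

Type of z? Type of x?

None or <bool> returns the bool; bool() returns bool

bool, bool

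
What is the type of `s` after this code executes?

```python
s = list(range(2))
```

list(range(...)) returns list

list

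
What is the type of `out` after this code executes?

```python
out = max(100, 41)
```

max() of ints returns int

int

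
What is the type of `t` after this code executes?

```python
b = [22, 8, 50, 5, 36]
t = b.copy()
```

list.copy() returns list

list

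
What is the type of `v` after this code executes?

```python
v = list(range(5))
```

list(range(...)) returns list

list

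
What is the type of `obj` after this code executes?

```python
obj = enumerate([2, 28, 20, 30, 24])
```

enumerate() returns an enumerate iterator object

enumerate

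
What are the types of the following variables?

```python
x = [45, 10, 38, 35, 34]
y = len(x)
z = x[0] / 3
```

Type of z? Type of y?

int / int returns float; len() returns int

float, int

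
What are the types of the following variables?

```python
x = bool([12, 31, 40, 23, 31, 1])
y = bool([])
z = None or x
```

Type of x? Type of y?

bool() returns bool; bool() returns bool

bool, bool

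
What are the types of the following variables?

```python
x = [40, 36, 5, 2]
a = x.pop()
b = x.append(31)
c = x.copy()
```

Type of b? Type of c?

list.append() returns None; list.copy() returns list

NoneType, list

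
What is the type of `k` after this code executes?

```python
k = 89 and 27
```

'and' returns the last value when all truthy (27, which is int)

int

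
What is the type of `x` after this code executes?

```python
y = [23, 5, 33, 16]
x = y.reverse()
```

list.reverse() returns None

NoneType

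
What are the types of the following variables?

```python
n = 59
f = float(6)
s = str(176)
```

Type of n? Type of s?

n is int; s is str

int, str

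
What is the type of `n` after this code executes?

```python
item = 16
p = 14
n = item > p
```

Comparison operators return bool

bool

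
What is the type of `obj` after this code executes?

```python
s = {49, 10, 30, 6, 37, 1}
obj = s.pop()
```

Popping from a set of ints returns int

int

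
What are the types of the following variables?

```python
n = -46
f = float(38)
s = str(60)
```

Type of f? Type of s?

f is float; s is str

float, str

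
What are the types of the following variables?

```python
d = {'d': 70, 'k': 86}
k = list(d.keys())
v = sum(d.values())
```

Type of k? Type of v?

list(...) returns list; sum of int values returns int

list, int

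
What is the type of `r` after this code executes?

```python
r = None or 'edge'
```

'or' with None returns the other value ('edge', str)

str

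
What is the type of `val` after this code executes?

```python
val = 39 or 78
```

'or' returns the first truthy value (39, which is int)

int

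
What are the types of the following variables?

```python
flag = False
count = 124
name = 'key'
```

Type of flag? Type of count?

flag is bool; count is int

bool, int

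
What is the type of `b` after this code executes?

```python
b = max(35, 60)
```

max() of ints returns int

int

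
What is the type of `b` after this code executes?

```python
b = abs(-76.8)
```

abs() of float returns float

float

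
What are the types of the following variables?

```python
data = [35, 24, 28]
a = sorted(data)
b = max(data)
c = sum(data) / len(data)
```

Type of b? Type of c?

max of ints returns int; int / int returns float

int, float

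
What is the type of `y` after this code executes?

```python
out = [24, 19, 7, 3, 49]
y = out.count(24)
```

list.count() returns int

int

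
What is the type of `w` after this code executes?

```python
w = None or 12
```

'or' with None returns the other value (12, int)

int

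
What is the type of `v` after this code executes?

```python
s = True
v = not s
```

'not' always returns bool

bool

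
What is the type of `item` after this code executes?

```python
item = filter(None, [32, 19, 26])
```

filter() returns a filter iterator object

filter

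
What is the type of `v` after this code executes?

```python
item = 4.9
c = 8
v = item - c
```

float - int returns float (4.9 - 8 = -3.1)

float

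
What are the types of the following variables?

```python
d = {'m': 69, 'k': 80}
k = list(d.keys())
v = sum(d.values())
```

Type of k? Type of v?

list(...) returns list; sum of int values returns int

list, int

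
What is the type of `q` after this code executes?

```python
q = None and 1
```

'and' returns first falsy value (None)

NoneType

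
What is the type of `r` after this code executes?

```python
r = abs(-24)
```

abs() of int returns int

int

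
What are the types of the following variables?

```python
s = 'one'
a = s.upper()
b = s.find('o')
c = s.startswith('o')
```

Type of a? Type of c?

str.upper() returns str; str.startswith() returns bool

str, bool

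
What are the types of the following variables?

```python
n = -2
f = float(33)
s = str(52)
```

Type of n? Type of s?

n is int; s is str

int, str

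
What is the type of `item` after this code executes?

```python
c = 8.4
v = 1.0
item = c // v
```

float // float returns float (floor division preserves float type)

float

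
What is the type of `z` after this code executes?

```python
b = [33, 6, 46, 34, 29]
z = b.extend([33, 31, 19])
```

list.extend() returns None

NoneType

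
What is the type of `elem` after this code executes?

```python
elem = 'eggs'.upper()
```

str.upper() returns str

str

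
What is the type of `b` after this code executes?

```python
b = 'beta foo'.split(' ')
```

str.split() returns list

list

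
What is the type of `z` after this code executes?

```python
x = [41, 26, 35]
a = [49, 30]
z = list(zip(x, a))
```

list(zip(...)) returns a list of tuples

list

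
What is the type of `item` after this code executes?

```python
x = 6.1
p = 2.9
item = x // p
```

float // float returns float (floor division preserves float type)

float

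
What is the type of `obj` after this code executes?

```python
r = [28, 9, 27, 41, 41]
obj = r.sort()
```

list.sort() returns None (sorts in place)

NoneType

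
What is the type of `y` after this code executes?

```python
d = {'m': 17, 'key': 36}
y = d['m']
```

Accessing dict[str, int] with key 'm' returns int value 17

int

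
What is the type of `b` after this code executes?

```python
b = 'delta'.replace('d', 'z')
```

str.replace() returns str

str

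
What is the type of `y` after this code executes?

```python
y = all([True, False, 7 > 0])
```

all() returns bool

bool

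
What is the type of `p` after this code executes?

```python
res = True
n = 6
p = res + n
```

bool + int returns int (True is 1, so 1 + 6 = 7)

int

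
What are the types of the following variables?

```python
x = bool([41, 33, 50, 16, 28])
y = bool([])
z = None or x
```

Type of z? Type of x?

None or <bool> returns the bool; bool() returns bool

bool, bool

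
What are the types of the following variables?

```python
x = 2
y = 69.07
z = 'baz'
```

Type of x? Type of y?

x is int; y is float

int, float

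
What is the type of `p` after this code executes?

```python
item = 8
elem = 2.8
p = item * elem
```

int * float returns float (8 * 2.8 = 22.4)

float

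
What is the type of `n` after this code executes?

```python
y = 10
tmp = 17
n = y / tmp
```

int / int always returns float in Python 3 (10 / 17 = 0.588235)

float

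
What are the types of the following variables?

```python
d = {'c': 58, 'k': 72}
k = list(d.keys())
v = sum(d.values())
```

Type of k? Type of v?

list(...) returns list; sum of int values returns int

list, int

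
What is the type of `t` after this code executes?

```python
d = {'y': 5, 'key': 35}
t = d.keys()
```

.keys() returns a dict_keys view object

dict_keys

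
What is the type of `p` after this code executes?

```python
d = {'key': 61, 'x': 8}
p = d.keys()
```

.keys() returns a dict_keys view object

dict_keys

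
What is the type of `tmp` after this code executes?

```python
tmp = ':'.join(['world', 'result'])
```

str.join() returns str

str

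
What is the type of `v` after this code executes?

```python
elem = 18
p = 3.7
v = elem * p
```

int * float returns float (18 * 3.7 = 66.6)

float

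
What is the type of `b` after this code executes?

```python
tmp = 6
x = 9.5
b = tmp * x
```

int * float returns float (6 * 9.5 = 57.0)

float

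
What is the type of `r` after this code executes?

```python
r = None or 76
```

'or' with None returns the other value (76, int)

int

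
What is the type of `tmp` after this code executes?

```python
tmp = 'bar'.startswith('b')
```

str.startswith() returns bool

bool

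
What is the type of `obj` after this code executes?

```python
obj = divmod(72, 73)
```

divmod() returns a tuple (quotient, remainder)

tuple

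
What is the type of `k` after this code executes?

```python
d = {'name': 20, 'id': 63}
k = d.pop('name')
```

dict.pop() returns the value (int)

int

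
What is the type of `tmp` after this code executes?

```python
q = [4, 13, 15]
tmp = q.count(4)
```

list.count() returns int

int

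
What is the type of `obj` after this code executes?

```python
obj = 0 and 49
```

'and' returns the first falsy value (0, which is int)

int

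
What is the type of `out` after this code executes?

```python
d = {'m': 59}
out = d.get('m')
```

dict.get() returns the value (int) when key is found

int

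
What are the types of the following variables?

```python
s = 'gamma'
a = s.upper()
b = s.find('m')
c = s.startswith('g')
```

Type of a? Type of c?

str.upper() returns str; str.startswith() returns bool

str, bool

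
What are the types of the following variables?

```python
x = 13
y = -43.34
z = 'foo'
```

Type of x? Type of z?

x is int; z is str

int, str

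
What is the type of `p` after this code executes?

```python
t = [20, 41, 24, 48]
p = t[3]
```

Indexing a list of ints returns int (t[3] = 48)

int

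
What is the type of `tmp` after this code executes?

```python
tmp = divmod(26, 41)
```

divmod() returns a tuple (quotient, remainder)

tuple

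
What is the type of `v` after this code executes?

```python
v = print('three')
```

print() returns None

NoneType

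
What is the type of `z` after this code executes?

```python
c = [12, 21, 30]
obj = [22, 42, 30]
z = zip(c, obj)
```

zip() returns a zip iterator object

zip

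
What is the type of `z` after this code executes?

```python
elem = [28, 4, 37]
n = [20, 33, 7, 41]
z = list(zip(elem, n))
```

list(zip(...)) returns a list of tuples

list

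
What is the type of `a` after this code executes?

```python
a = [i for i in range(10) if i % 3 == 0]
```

A list comprehension [...] produces a list

list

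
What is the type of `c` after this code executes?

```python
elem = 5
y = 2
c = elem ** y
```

int ** positive int returns int (5 ** 2 = 25)

int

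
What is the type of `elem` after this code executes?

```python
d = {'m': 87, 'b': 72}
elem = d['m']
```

Accessing dict[str, int] with key 'm' returns int value 87

int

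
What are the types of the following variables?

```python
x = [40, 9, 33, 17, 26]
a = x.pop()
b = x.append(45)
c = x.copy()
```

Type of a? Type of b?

list.pop() returns the element (int); list.append() returns None

int, NoneType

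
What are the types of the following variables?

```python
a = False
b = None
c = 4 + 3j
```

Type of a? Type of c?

a is bool; c is complex

bool, complex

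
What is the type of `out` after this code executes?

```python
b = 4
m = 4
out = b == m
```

Equality comparison returns bool

bool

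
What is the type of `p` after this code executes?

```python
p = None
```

None has type NoneType

NoneType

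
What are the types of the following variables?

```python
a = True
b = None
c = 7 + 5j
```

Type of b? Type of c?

b is NoneType; c is complex

NoneType, complex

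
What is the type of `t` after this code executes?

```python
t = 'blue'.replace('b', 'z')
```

str.replace() returns str

str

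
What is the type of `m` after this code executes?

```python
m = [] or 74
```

'or' returns first truthy value (74, which is int)

int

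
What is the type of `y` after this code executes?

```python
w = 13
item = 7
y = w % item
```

int % int returns int (13 % 7 = 6)

int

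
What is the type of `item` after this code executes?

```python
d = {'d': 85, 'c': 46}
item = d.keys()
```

.keys() returns a dict_keys view object

dict_keys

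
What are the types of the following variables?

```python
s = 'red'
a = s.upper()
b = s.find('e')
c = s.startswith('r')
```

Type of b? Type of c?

str.find() returns int; str.startswith() returns bool

int, bool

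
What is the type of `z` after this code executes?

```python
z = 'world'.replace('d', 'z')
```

str.replace() returns str

str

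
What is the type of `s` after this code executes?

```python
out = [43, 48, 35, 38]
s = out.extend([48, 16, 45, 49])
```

list.extend() returns None

NoneType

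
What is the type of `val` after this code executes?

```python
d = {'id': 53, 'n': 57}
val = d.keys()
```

.keys() returns a dict_keys view object

dict_keys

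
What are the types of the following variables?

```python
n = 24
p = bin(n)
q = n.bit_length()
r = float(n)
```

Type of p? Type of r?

bin() returns str; float() returns float

str, float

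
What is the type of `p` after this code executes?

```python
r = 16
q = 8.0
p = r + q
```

int + float returns float (16 + 8.0 = 24.0)

float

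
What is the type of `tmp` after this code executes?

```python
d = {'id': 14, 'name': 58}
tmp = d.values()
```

.values() returns a dict_values view object

dict_values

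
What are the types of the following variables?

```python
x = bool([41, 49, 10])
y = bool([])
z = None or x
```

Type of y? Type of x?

bool() returns bool; bool() returns bool

bool, bool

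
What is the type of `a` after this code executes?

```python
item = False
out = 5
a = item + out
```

bool + int returns int (False is 0, so 0 + 5 = 5)

int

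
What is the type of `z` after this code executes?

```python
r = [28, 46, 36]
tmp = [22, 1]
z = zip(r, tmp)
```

zip() returns a zip iterator object

zip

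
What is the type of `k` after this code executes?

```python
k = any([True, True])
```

any() returns bool

bool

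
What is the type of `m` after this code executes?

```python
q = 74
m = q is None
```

'is' comparison returns bool

bool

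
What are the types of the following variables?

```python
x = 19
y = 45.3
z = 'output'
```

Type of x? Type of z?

x is int; z is str

int, str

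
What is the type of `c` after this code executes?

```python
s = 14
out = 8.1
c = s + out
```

int + float returns float (14 + 8.1 = 22.1)

float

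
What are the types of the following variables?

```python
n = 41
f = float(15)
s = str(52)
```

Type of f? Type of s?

f is float; s is str

float, str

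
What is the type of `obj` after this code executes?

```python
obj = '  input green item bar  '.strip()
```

str.strip() returns str

str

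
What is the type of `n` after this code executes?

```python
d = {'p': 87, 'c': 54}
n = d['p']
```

Accessing dict[str, int] with key 'p' returns int value 87

int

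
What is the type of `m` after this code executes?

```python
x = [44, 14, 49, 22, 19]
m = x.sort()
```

list.sort() returns None (sorts in place)

NoneType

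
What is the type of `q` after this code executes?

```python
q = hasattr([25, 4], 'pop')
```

hasattr() returns bool

bool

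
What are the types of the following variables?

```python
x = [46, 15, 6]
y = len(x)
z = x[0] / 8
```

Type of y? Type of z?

len() returns int; int / int returns float

int, float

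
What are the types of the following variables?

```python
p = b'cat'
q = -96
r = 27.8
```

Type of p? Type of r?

p is bytes; r is float

bytes, float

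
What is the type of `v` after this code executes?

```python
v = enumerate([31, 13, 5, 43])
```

enumerate() returns an enumerate iterator object

enumerate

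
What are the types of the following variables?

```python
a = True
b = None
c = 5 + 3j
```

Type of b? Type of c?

b is NoneType; c is complex

NoneType, complex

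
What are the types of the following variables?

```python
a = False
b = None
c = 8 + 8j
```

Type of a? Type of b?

a is bool; b is NoneType

bool, NoneType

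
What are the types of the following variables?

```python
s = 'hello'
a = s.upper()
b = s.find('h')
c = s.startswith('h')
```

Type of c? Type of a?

str.startswith() returns bool; str.upper() returns str

bool, str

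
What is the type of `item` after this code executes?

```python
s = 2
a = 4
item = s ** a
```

int ** positive int returns int (2 ** 4 = 16)

int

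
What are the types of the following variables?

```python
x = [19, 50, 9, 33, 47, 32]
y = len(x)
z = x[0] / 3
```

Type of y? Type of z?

len() returns int; int / int returns float

int, float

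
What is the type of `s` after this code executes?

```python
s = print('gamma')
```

print() returns None

NoneType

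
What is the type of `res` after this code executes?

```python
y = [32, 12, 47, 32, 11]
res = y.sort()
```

list.sort() returns None (sorts in place)

NoneType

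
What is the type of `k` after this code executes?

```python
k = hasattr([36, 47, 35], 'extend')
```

hasattr() returns bool

bool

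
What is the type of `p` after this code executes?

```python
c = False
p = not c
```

'not' always returns bool

bool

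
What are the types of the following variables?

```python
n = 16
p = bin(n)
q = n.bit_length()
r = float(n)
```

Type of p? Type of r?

bin() returns str; float() returns float

str, float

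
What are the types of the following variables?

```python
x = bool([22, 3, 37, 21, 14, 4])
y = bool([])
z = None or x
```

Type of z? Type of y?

None or <bool> returns the bool; bool() returns bool

bool, bool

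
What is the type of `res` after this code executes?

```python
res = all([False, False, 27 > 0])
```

all() returns bool

bool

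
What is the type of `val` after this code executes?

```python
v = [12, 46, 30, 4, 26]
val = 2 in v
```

'in' operator returns bool

bool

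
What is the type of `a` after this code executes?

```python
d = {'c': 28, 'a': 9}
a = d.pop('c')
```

dict.pop() returns the value (int)

int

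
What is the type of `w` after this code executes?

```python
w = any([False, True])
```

any() returns bool

bool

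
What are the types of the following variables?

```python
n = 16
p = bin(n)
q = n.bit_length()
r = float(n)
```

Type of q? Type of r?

int.bit_length() returns int; float() returns float

int, float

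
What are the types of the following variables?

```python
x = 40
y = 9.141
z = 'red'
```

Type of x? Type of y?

x is int; y is float

int, float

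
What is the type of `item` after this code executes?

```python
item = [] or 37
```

'or' returns first truthy value (37, which is int)

int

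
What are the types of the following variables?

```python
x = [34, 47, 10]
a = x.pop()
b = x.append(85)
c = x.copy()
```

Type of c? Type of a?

list.copy() returns list; list.pop() returns the element (int)

list, int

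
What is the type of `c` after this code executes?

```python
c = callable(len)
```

callable() returns bool

bool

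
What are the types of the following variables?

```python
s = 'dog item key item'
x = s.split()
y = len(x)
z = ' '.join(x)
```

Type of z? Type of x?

str.join() returns str; str.split() returns list

str, list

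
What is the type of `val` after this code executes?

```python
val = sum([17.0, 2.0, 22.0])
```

sum() of floats returns float

float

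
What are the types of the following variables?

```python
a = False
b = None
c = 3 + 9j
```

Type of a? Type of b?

a is bool; b is NoneType

bool, NoneType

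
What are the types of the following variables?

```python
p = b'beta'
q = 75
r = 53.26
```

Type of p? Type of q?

p is bytes; q is int

bytes, int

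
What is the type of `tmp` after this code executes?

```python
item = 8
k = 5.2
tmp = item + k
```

int + float returns float (8 + 5.2 = 13.2)

float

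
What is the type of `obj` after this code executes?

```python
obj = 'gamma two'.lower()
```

str.lower() returns str

str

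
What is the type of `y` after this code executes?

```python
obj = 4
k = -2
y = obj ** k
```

int ** negative int returns float

float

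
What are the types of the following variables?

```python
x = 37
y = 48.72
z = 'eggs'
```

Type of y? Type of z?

y is float; z is str

float, str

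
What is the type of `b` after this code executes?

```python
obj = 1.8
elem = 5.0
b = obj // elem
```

float // float returns float (floor division preserves float type)

float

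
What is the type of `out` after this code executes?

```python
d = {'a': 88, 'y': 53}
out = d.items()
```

dict.items() returns a dict_items view

dict_items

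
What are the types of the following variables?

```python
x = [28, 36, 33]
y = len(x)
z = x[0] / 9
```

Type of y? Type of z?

len() returns int; int / int returns float

int, float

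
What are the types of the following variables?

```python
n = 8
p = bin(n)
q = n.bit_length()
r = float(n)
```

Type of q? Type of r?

int.bit_length() returns int; float() returns float

int, float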